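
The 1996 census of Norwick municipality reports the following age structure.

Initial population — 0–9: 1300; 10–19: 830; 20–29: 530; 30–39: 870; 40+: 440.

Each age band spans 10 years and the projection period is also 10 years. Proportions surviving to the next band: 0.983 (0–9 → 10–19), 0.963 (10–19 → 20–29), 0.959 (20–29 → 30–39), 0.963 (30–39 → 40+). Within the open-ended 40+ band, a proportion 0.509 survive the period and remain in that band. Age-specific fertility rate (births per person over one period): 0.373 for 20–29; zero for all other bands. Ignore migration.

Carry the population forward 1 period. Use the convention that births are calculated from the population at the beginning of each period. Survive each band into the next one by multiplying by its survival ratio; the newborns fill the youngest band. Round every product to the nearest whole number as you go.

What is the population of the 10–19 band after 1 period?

1278

Numbering the groups 1..5 from youngest to oldest:
Period 1:
Births: 530 × 0.373 = 198
Group 2: 1300 × 0.983 = 1278
Group 3: 830 × 0.963 = 799
Group 4: 530 × 0.959 = 508
Group 5: 870 × 0.963 + 440 × 0.509 = 838 + 224 = 1062
End of period: [198, 1278, 799, 508, 1062]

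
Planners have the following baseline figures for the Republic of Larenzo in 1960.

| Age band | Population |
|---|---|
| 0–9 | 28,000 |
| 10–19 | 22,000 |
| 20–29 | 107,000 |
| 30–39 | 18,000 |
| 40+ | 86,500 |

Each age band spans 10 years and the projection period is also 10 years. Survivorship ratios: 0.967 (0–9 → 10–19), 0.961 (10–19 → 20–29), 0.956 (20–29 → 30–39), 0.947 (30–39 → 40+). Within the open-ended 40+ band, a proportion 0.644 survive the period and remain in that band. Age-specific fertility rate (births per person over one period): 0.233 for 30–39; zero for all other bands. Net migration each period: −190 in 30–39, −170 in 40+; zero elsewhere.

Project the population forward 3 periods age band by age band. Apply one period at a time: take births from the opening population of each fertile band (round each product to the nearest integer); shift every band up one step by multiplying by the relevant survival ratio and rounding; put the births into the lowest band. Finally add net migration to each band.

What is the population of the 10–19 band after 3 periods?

Period 1.
Births: 18000 × 0.233 = 4194
10–19: 28000 × 0.967 = 27076
20–29: 22000 × 0.961 = 21142
30–39: 107000 × 0.956 = 102292
40+: 18000 × 0.947 + 86500 × 0.644 = 17046 + 55706 = 72752
Net migration: 30–39 − 190 → 102102; 40+ − 170 → 72582
Giving 4194 / 27076 / 21142 / 102102 / 72582.
Period 2.
Births: 102102 × 0.233 = 23790
10–19: 4194 × 0.967 = 4056
20–29: 27076 × 0.961 = 26020
30–39: 21142 × 0.956 = 20212
40+: 102102 × 0.947 + 72582 × 0.644 = 96691 + 46743 = 143434
Net migration: 30–39 − 190 → 20022; 40+ − 170 → 143264
Giving 23790 / 4056 / 26020 / 20022 / 143264.
Period 3.
Births: 20022 × 0.233 = 4665
10–19: 23790 × 0.967 = 23005
20–29: 4056 × 0.961 = 3898
30–39: 26020 × 0.956 = 24875
40+: 20022 × 0.947 + 143264 × 0.644 = 18961 + 92262 = 111223
Net migration: 30–39 − 190 → 24685; 40+ − 170 → 111053
Giving 4665 / 23005 / 3898 / 24685 / 111053.

23005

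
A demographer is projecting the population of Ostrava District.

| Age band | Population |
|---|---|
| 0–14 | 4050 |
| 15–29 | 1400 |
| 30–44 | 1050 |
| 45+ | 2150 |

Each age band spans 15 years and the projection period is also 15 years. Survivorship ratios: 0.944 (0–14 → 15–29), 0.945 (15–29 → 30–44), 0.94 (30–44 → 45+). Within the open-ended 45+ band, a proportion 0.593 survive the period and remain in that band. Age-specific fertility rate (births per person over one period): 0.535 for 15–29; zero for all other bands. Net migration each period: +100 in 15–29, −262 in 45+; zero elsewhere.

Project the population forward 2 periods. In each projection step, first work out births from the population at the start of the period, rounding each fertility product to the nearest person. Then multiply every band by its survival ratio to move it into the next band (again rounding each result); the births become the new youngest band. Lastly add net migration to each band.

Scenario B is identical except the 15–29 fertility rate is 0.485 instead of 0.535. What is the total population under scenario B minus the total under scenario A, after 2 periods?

(Bands numbered youngest = 1 to oldest = 4.)
After projecting period 1:
Births: 1400 × 0.535 = 749
Band 2: 4050 × 0.944 = 3823
Band 3: 1400 × 0.945 = 1323
Band 4: 1050 × 0.94 + 2150 × 0.593 = 987 + 1275 = 2262
Net migration: Band 2 + 100 → 3923; Band 4 − 262 → 2000
Population now: 0–14=749, 15–29=3923, 30–44=1323, 45+=2000
After projecting period 2:
Births: 3923 × 0.535 = 2099
Band 2: 749 × 0.944 = 707
Band 3: 3923 × 0.945 = 3707
Band 4: 1323 × 0.94 + 2000 × 0.593 = 1244 + 1186 = 2430
Net migration: Band 2 + 100 → 807; Band 4 − 262 → 2168
Population now: 0–14=2099, 15–29=807, 30–44=3707, 45+=2168
Scenario A total after 2 periods: 8781
Scenario B projection —
After projecting period 1:
Births: 1400 × 0.485 = 679
Band 2: 4050 × 0.944 = 3823
Band 3: 1400 × 0.945 = 1323
Band 4: 1050 × 0.94 + 2150 × 0.593 = 987 + 1275 = 2262
Net migration: Band 2 + 100 → 3923; Band 4 − 262 → 2000
Population now: 0–14=679, 15–29=3923, 30–44=1323, 45+=2000
After projecting period 2:
Births: 3923 × 0.485 = 1903
Band 2: 679 × 0.944 = 641
Band 3: 3923 × 0.945 = 3707
Band 4: 1323 × 0.94 + 2000 × 0.593 = 1244 + 1186 = 2430
Net migration: Band 2 + 100 → 741; Band 4 − 262 → 2168
Population now: 0–14=1903, 15–29=741, 30–44=3707, 45+=2168
Scenario B total after 2 periods: 8519
Difference B − A = 8519 − 8781 = -262

-262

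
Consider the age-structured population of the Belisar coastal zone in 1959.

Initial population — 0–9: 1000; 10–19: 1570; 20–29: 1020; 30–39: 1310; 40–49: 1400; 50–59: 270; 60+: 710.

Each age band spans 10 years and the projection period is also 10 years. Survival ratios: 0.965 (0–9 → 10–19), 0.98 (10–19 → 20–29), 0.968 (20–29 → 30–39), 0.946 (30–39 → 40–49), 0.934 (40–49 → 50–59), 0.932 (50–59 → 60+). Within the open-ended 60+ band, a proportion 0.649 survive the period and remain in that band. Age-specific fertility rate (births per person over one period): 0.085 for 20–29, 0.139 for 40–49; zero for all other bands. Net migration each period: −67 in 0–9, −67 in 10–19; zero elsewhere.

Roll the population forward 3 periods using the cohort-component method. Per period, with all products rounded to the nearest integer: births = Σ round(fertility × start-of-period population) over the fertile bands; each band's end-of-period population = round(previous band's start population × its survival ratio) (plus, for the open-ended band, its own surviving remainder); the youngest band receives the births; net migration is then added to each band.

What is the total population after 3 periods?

Numbering the groups 1..7 from youngest to oldest:
[period 1]
Births: 1020 × 0.085 = 87  |  1400 × 0.139 = 195 — total 282
Group 2: 1000 × 0.965 = 965
Group 3: 1570 × 0.98 = 1539
Group 4: 1020 × 0.968 = 987
Group 5: 1310 × 0.946 = 1239
Group 6: 1400 × 0.934 = 1308
Group 7: 270 × 0.932 + 710 × 0.649 = 252 + 461 = 713
Net migration: Group 1 − 67 → 215; Group 2 − 67 → 898
Population now: 0–9=215, 10–19=898, 20–29=1539, 30–39=987, 40–49=1239, 50–59=1308, 60+=713
[period 2]
Births: 1539 × 0.085 = 131  |  1239 × 0.139 = 172 — total 303
Group 2: 215 × 0.965 = 207
Group 3: 898 × 0.98 = 880
Group 4: 1539 × 0.968 = 1490
Group 5: 987 × 0.946 = 934
Group 6: 1239 × 0.934 = 1157
Group 7: 1308 × 0.932 + 713 × 0.649 = 1219 + 463 = 1682
Net migration: Group 1 − 67 → 236; Group 2 − 67 → 140
Population now: 0–9=236, 10–19=140, 20–29=880, 30–39=1490, 40–49=934, 50–59=1157, 60+=1682
[period 3]
Births: 880 × 0.085 = 75  |  934 × 0.139 = 130 — total 205
Group 2: 236 × 0.965 = 228
Group 3: 140 × 0.98 = 137
Group 4: 880 × 0.968 = 852
Group 5: 1490 × 0.946 = 1410
Group 6: 934 × 0.934 = 872
Group 7: 1157 × 0.932 + 1682 × 0.649 = 1078 + 1092 = 2170
Net migration: Group 1 − 67 → 138; Group 2 − 67 → 161
Population now: 0–9=138, 10–19=161, 20–29=137, 30–39=852, 40–49=1410, 50–59=872, 60+=2170
Total after period 3: 138 + 161 + 137 + 852 + 1410 + 872 + 2170 = 5740

5740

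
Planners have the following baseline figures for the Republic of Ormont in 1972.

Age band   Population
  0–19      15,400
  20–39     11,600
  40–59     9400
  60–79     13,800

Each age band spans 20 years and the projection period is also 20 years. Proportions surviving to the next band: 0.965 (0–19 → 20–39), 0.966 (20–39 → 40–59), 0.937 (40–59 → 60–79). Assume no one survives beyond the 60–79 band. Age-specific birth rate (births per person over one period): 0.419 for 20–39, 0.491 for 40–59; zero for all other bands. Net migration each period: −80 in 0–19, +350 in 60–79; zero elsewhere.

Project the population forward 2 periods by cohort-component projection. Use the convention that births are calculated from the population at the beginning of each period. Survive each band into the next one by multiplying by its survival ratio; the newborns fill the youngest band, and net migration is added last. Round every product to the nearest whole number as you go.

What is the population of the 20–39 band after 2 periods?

9066

Period 1:
Births: 11600 × 0.419 = 4860  |  9400 × 0.491 = 4615 → total 9475
20–39: 15400 × 0.965 = 14861
40–59: 11600 × 0.966 = 11206
60–79: 9400 × 0.937 = 8808
Net migration: 0–19 − 80 → 9395; 60–79 + 350 → 9158
Population now: 0–19=9395, 20–39=14861, 40–59=11206, 60–79=9158
Period 2:
Births: 14861 × 0.419 = 6227  |  11206 × 0.491 = 5502 → total 11729
20–39: 9395 × 0.965 = 9066
40–59: 14861 × 0.966 = 14356
60–79: 11206 × 0.937 = 10500
Net migration: 0–19 − 80 → 11649; 60–79 + 350 → 10850
Population now: 0–19=11649, 20–39=9066, 40–59=14356, 60–79=10850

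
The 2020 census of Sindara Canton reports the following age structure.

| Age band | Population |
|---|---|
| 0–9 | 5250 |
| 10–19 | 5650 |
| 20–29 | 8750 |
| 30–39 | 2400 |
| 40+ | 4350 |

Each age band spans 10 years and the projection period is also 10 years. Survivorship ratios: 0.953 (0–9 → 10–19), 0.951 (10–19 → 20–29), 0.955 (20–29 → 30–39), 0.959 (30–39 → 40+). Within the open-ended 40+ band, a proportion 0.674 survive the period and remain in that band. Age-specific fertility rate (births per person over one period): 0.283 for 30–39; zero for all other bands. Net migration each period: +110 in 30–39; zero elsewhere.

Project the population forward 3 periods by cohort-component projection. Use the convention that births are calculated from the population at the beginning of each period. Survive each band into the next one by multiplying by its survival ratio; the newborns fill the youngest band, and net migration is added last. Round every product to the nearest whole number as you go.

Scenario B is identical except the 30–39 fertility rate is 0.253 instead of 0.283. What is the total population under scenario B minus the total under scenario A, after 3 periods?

-464

After projecting period 1:
Births: 2400 × 0.283 = 679
10–19: 5250 × 0.953 = 5003
20–29: 5650 × 0.951 = 5373
30–39: 8750 × 0.955 = 8356
40+: 2400 × 0.959 + 4350 × 0.674 = 2302 + 2932 = 5234
Net migration: 30–39 + 110 → 8466
End of period: [679, 5003, 5373, 8466, 5234]
After projecting period 2:
Births: 8466 × 0.283 = 2396
10–19: 679 × 0.953 = 647
20–29: 5003 × 0.951 = 4758
30–39: 5373 × 0.955 = 5131
40+: 8466 × 0.959 + 5234 × 0.674 = 8119 + 3528 = 11647
Net migration: 30–39 + 110 → 5241
End of period: [2396, 647, 4758, 5241, 11647]
After projecting period 3:
Births: 5241 × 0.283 = 1483
10–19: 2396 × 0.953 = 2283
20–29: 647 × 0.951 = 615
30–39: 4758 × 0.955 = 4544
40+: 5241 × 0.959 + 11647 × 0.674 = 5026 + 7850 = 12876
Net migration: 30–39 + 110 → 4654
End of period: [1483, 2283, 615, 4654, 12876]
Scenario A total after 3 periods: 21911
Scenario B projection —
After projecting period 1:
Births: 2400 × 0.253 = 607
10–19: 5250 × 0.953 = 5003
20–29: 5650 × 0.951 = 5373
30–39: 8750 × 0.955 = 8356
40+: 2400 × 0.959 + 4350 × 0.674 = 2302 + 2932 = 5234
Net migration: 30–39 + 110 → 8466
End of period: [607, 5003, 5373, 8466, 5234]
After projecting period 2:
Births: 8466 × 0.253 = 2142
10–19: 607 × 0.953 = 578
20–29: 5003 × 0.951 = 4758
30–39: 5373 × 0.955 = 5131
40+: 8466 × 0.959 + 5234 × 0.674 = 8119 + 3528 = 11647
Net migration: 30–39 + 110 → 5241
End of period: [2142, 578, 4758, 5241, 11647]
After projecting period 3:
Births: 5241 × 0.253 = 1326
10–19: 2142 × 0.953 = 2041
20–29: 578 × 0.951 = 550
30–39: 4758 × 0.955 = 4544
40+: 5241 × 0.959 + 11647 × 0.674 = 5026 + 7850 = 12876
Net migration: 30–39 + 110 → 4654
End of period: [1326, 2041, 550, 4654, 12876]
Scenario B total after 3 periods: 21447
Difference B − A = 21447 − 21911 = -464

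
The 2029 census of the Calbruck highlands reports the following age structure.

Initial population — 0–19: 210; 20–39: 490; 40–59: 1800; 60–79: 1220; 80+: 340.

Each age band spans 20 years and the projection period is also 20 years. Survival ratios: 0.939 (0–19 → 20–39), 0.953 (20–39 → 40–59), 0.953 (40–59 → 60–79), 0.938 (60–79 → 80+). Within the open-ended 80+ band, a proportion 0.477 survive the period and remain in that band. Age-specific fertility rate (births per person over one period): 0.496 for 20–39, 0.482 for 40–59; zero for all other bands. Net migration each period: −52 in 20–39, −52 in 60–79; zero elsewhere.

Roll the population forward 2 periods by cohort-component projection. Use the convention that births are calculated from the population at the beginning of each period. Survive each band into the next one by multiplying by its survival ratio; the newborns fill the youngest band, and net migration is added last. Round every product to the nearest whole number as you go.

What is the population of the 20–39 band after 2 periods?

Call the bands 1 to 5, youngest first.
After projecting period 1:
Births: 490 * 0.496 = 243 ; 1800 * 0.482 = 868 → 1111
Band 2: 210 * 0.939 = 197
Band 3: 490 * 0.953 = 467
Band 4: 1800 * 0.953 = 1715
Band 5: 1220 * 0.938 + 340 * 0.477 = 1144 + 162 = 1306
Net migration: Band 2 − 52 → 145; Band 4 − 52 → 1663
Giving 1111 / 145 / 467 / 1663 / 1306.
After projecting period 2:
Births: 145 * 0.496 = 72 ; 467 * 0.482 = 225 → 297
Band 2: 1111 * 0.939 = 1043
Band 3: 145 * 0.953 = 138
Band 4: 467 * 0.953 = 445
Band 5: 1663 * 0.938 + 1306 * 0.477 = 1560 + 623 = 2183
Net migration: Band 2 − 52 → 991; Band 4 − 52 → 393
Giving 297 / 991 / 138 / 393 / 2183.

991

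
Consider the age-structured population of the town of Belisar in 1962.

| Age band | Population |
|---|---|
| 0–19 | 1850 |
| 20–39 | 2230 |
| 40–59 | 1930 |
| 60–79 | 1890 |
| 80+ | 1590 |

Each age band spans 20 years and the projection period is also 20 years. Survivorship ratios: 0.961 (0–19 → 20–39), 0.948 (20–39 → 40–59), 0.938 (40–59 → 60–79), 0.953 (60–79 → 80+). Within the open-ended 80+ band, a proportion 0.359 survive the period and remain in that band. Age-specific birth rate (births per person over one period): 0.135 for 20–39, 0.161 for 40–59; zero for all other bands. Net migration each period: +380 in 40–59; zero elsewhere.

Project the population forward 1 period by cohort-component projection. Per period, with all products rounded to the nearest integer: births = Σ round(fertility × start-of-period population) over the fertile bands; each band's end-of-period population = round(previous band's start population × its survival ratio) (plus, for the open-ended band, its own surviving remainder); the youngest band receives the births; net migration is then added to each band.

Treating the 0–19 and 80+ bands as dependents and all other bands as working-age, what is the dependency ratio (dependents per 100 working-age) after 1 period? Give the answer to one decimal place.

Let band 1 be 0–19 through band 5 = 80+.
[period 1]
Births: 2230 * 0.135 = 301 ; 1930 * 0.161 = 311 → 612
Band 2: 1850 * 0.961 = 1778
Band 3: 2230 * 0.948 = 2114
Band 4: 1930 * 0.938 = 1810
Band 5: 1890 * 0.953 + 1590 * 0.359 = 1801 + 571 = 2372
Net migration: Band 3 + 380 → 2494
→ [612, 1778, 2494, 1810, 2372]
Dependents (band 0–19 + band 80+) = 612 + 2372 = 2984; working-age = 6082; ratio = 2984/6082 × 100 = 49.1

49.1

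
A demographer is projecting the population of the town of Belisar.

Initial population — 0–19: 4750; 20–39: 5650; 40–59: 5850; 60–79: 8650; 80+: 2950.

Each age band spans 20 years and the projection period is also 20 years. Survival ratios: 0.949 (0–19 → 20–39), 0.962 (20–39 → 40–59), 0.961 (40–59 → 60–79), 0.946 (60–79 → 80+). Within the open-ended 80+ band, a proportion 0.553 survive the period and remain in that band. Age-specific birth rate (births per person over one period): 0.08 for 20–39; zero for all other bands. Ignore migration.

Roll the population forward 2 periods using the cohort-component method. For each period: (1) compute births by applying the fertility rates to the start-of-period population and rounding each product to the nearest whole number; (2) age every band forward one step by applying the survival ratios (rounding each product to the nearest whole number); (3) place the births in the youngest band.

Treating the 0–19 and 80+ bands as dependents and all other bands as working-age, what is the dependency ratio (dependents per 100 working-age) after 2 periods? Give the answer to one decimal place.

Period 1.
Births: 5650 × 0.08 = 452
20–39: 4750 × 0.949 = 4508
40–59: 5650 × 0.962 = 5435
60–79: 5850 × 0.961 = 5622
80+: 8650 × 0.946 + 2950 × 0.553 = 8183 + 1631 = 9814
→ [452, 4508, 5435, 5622, 9814]
Period 2.
Births: 4508 × 0.08 = 361
20–39: 452 × 0.949 = 429
40–59: 4508 × 0.962 = 4337
60–79: 5435 × 0.961 = 5223
80+: 5622 × 0.946 + 9814 × 0.553 = 5318 + 5427 = 10745
→ [361, 429, 4337, 5223, 10745]
Dependents (band 0–19 + band 80+) = 361 + 10745 = 11106; working-age = 9989; ratio = 11106/9989 × 100 = 111.2

111.2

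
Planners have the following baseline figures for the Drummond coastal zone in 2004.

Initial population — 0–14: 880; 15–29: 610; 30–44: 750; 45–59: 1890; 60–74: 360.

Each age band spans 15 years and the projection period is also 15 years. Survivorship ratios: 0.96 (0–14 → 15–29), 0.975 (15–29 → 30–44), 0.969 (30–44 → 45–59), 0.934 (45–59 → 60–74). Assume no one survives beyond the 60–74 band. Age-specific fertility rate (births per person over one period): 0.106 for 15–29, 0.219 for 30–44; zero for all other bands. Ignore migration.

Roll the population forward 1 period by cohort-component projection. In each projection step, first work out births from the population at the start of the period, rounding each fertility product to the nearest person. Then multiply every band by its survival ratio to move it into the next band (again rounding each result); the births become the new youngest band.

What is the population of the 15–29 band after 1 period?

845

Period 1.
Births: 610 × 0.106 = 65  |  750 × 0.219 = 164 → total 229
15–29: 880 × 0.96 = 845
30–44: 610 × 0.975 = 595
45–59: 750 × 0.969 = 727
60–74: 1890 × 0.934 = 1765
End of period: [229, 845, 595, 727, 1765]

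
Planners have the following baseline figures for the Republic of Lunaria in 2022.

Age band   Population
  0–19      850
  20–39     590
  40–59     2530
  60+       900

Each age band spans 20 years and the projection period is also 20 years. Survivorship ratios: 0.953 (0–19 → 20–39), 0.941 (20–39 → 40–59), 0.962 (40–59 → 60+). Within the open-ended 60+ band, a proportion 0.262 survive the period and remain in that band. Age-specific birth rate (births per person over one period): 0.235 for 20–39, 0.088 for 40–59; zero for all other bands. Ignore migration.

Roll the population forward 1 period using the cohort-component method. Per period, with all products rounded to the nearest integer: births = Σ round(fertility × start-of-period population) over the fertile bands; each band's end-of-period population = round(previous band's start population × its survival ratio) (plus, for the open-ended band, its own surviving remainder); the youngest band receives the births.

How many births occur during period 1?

(Groups numbered youngest = 1 to oldest = 4.)
Period 1.
Births: 590 × 0.235 = 139, 2530 × 0.088 = 223 ⇒ total 362
Group 2: 850 × 0.953 = 810
Group 3: 590 × 0.941 = 555
Group 4: 2530 × 0.962 + 900 × 0.262 = 2434 + 236 = 2670
End of period: [362, 810, 555, 2670]

362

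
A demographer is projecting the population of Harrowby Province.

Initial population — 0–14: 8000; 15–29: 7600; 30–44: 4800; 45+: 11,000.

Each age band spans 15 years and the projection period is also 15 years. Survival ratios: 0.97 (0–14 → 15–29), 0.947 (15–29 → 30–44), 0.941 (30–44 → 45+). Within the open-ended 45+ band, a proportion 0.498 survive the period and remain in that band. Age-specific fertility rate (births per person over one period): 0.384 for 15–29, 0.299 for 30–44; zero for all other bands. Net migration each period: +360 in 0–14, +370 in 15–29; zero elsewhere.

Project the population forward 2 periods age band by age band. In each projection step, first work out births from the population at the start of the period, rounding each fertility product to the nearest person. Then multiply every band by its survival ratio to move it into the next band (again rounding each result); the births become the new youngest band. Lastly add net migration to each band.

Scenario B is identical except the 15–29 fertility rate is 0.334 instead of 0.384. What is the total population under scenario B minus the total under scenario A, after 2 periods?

-776

[period 1]
Births: 7600 × 0.384 = 2918 ; 4800 × 0.299 = 1435 ⇒ total 4353
15–29: 8000 × 0.97 = 7760
30–44: 7600 × 0.947 = 7197
45+: 4800 × 0.941 + 11000 × 0.498 = 4517 + 5478 = 9995
Net migration: 0–14 + 360 → 4713; 15–29 + 370 → 8130
Giving 4713 / 8130 / 7197 / 9995.
[period 2]
Births: 8130 × 0.384 = 3122 ; 7197 × 0.299 = 2152 ⇒ total 5274
15–29: 4713 × 0.97 = 4572
30–44: 8130 × 0.947 = 7699
45+: 7197 × 0.941 + 9995 × 0.498 = 6772 + 4978 = 11750
Net migration: 0–14 + 360 → 5634; 15–29 + 370 → 4942
Giving 5634 / 4942 / 7699 / 11750.
Scenario A total after 2 periods: 30025
Scenario B projection —
[period 1]
Births: 7600 × 0.334 = 2538 ; 4800 × 0.299 = 1435 ⇒ total 3973
15–29: 8000 × 0.97 = 7760
30–44: 7600 × 0.947 = 7197
45+: 4800 × 0.941 + 11000 × 0.498 = 4517 + 5478 = 9995
Net migration: 0–14 + 360 → 4333; 15–29 + 370 → 8130
Giving 4333 / 8130 / 7197 / 9995.
[period 2]
Births: 8130 × 0.334 = 2715 ; 7197 × 0.299 = 2152 ⇒ total 4867
15–29: 4333 × 0.97 = 4203
30–44: 8130 × 0.947 = 7699
45+: 7197 × 0.941 + 9995 × 0.498 = 6772 + 4978 = 11750
Net migration: 0–14 + 360 → 5227; 15–29 + 370 → 4573
Giving 5227 / 4573 / 7699 / 11750.
Scenario B total after 2 periods: 29249
Difference B − A = 29249 − 30025 = -776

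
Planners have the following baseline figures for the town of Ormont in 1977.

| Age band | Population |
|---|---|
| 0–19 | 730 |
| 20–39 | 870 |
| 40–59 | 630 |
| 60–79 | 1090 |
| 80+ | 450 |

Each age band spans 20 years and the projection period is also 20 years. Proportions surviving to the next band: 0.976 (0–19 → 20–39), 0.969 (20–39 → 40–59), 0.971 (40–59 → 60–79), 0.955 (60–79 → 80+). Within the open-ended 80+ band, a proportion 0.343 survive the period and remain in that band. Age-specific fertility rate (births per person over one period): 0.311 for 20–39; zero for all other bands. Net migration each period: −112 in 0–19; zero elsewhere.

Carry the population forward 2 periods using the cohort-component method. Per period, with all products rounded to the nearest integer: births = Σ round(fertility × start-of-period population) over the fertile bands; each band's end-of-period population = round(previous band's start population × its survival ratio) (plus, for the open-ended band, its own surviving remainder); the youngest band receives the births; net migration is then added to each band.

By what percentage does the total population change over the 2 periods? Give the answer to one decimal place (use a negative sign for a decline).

Period 1:
Births: 870 * 0.311 = 271
20–39: 730 * 0.976 = 712
40–59: 870 * 0.969 = 843
60–79: 630 * 0.971 = 612
80+: 1090 * 0.955 + 450 * 0.343 = 1041 + 154 = 1195
Net migration: 0–19 − 112 → 159
Population now: 0–19=159, 20–39=712, 40–59=843, 60–79=612, 80+=1195
Period 2:
Births: 712 * 0.311 = 221
20–39: 159 * 0.976 = 155
40–59: 712 * 0.969 = 690
60–79: 843 * 0.971 = 819
80+: 612 * 0.955 + 1195 * 0.343 = 584 + 410 = 994
Net migration: 0–19 − 112 → 109
Population now: 0–19=109, 20–39=155, 40–59=690, 60–79=819, 80+=994
Total: 3770 → 2767; change = -1003; percentage change = -26.6%

-26.6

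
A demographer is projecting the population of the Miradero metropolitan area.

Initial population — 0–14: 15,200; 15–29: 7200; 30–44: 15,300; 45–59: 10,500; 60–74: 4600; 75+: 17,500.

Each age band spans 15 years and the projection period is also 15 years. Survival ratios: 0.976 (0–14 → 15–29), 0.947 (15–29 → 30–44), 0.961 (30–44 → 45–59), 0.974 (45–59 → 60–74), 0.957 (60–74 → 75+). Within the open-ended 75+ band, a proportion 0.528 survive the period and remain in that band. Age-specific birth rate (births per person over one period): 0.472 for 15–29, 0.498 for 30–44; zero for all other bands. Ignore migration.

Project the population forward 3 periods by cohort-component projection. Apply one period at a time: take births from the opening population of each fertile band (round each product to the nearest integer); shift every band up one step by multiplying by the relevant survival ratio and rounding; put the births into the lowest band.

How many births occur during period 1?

11017

Period 1:
Births: 7200 × 0.472 = 3398 ; 15300 × 0.498 = 7619 — total 11017
15–29: 15200 × 0.976 = 14835
30–44: 7200 × 0.947 = 6818
45–59: 15300 × 0.961 = 14703
60–74: 10500 × 0.974 = 10227
75+: 4600 × 0.957 + 17500 × 0.528 = 4402 + 9240 = 13642
End of period: [11017, 14835, 6818, 14703, 10227, 13642]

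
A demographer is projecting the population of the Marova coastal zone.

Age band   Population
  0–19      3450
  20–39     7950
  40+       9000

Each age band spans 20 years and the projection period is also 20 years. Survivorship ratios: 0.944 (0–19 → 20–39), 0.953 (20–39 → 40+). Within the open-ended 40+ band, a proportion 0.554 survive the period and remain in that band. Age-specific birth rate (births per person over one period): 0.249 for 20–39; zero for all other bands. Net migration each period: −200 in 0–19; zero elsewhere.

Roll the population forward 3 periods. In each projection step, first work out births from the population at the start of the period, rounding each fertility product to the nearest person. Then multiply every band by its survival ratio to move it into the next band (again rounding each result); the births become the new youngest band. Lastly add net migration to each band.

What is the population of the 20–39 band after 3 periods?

(Groups numbered youngest = 1 to oldest = 3.)
— Period 1 —
Births: 7950 * 0.249 = 1980
Group 2: 3450 * 0.944 = 3257
Group 3: 7950 * 0.953 + 9000 * 0.554 = 7576 + 4986 = 12562
Net migration: Group 1 − 200 → 1780
Giving 1780 / 3257 / 12562.
— Period 2 —
Births: 3257 * 0.249 = 811
Group 2: 1780 * 0.944 = 1680
Group 3: 3257 * 0.953 + 12562 * 0.554 = 3104 + 6959 = 10063
Net migration: Group 1 − 200 → 611
Giving 611 / 1680 / 10063.
— Period 3 —
Births: 1680 * 0.249 = 418
Group 2: 611 * 0.944 = 577
Group 3: 1680 * 0.953 + 10063 * 0.554 = 1601 + 5575 = 7176
Net migration: Group 1 − 200 → 218
Giving 218 / 577 / 7176.

577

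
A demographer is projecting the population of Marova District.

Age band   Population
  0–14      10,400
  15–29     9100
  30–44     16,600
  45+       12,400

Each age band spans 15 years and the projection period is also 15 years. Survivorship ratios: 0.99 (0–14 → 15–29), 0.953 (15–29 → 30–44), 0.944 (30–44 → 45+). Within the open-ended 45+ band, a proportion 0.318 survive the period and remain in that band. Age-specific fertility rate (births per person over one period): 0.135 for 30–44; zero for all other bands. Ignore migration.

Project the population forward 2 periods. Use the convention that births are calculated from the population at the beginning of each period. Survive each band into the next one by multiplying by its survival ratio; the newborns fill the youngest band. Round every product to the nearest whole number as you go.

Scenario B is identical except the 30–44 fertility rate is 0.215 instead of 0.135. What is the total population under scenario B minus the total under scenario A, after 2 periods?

2007

Numbering the bands 1..4 from youngest to oldest:
Period 1:
Births: 16600 × 0.135 = 2241
Band 2: 10400 × 0.99 = 10296
Band 3: 9100 × 0.953 = 8672
Band 4: 16600 × 0.944 + 12400 × 0.318 = 15670 + 3943 = 19613
Giving 2241 / 10296 / 8672 / 19613.
Period 2:
Births: 8672 × 0.135 = 1171
Band 2: 2241 × 0.99 = 2219
Band 3: 10296 × 0.953 = 9812
Band 4: 8672 × 0.944 + 19613 × 0.318 = 8186 + 6237 = 14423
Giving 1171 / 2219 / 9812 / 14423.
Scenario A total after 2 periods: 27625
Scenario B projection —
Period 1:
Births: 16600 × 0.215 = 3569
Band 2: 10400 × 0.99 = 10296
Band 3: 9100 × 0.953 = 8672
Band 4: 16600 × 0.944 + 12400 × 0.318 = 15670 + 3943 = 19613
Giving 3569 / 10296 / 8672 / 19613.
Period 2:
Births: 8672 × 0.215 = 1864
Band 2: 3569 × 0.99 = 3533
Band 3: 10296 × 0.953 = 9812
Band 4: 8672 × 0.944 + 19613 × 0.318 = 8186 + 6237 = 14423
Giving 1864 / 3533 / 9812 / 14423.
Scenario B total after 2 periods: 29632
Difference B − A = 29632 − 27625 = 2007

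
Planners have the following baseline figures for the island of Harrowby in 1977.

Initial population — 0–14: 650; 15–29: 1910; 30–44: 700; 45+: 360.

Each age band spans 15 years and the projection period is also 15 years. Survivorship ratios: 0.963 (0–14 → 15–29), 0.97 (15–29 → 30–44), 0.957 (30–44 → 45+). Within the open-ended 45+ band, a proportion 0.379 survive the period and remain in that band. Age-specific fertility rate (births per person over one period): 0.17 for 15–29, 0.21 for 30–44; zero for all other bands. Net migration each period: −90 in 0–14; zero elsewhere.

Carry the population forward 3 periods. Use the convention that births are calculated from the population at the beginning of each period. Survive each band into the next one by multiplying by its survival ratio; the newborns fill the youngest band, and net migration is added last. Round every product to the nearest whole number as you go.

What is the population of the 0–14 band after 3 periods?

— Period 1 —
Births: 1910 * 0.17 = 325  |  700 * 0.21 = 147 → total 472
15–29: 650 * 0.963 = 626
30–44: 1910 * 0.97 = 1853
45+: 700 * 0.957 + 360 * 0.379 = 670 + 136 = 806
Net migration: 0–14 − 90 → 382
→ [382, 626, 1853, 806]
— Period 2 —
Births: 626 * 0.17 = 106  |  1853 * 0.21 = 389 → total 495
15–29: 382 * 0.963 = 368
30–44: 626 * 0.97 = 607
45+: 1853 * 0.957 + 806 * 0.379 = 1773 + 305 = 2078
Net migration: 0–14 − 90 → 405
→ [405, 368, 607, 2078]
— Period 3 —
Births: 368 * 0.17 = 63  |  607 * 0.21 = 127 → total 190
15–29: 405 * 0.963 = 390
30–44: 368 * 0.97 = 357
45+: 607 * 0.957 + 2078 * 0.379 = 581 + 788 = 1369
Net migration: 0–14 − 90 → 100
→ [100, 390, 357, 1369]

100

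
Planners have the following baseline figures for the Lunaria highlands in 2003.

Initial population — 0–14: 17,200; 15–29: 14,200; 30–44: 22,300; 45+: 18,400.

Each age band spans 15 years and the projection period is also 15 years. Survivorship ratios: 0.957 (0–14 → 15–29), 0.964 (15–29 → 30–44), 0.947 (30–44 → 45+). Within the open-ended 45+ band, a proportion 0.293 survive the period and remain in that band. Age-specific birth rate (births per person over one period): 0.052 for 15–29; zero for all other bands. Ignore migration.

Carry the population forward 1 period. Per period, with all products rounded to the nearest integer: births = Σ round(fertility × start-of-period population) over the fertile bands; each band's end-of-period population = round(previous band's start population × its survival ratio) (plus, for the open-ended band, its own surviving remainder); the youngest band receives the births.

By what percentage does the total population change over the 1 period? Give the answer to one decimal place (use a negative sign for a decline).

-20.4

Period 1.
Births: 14200 × 0.052 = 738
15–29: 17200 × 0.957 = 16460
30–44: 14200 × 0.964 = 13689
45+: 22300 × 0.947 + 18400 × 0.293 = 21118 + 5391 = 26509
Giving 738 / 16460 / 13689 / 26509.
Total: 72100 → 57396; change = -14704; percentage change = -20.4%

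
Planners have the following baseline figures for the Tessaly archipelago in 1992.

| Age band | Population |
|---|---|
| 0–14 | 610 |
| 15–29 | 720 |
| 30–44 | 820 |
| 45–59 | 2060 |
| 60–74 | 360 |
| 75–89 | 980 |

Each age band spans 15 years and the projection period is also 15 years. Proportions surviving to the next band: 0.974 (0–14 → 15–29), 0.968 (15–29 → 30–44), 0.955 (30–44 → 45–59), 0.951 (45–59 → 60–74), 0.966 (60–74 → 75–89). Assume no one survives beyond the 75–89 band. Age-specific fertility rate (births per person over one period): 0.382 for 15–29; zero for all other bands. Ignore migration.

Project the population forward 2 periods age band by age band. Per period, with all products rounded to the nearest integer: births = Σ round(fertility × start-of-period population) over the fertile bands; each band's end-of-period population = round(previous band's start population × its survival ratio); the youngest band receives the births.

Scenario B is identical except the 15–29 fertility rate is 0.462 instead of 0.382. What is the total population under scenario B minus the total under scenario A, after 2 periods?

103

Numbering the bands 1..6 from youngest to oldest:
Period 1.
Births: 720 × 0.382 = 275
Band 2: 610 × 0.974 = 594
Band 3: 720 × 0.968 = 697
Band 4: 820 × 0.955 = 783
Band 5: 2060 × 0.951 = 1959
Band 6: 360 × 0.966 = 348
Population now: 0–14=275, 15–29=594, 30–44=697, 45–59=783, 60–74=1959, 75–89=348
Period 2.
Births: 594 × 0.382 = 227
Band 2: 275 × 0.974 = 268
Band 3: 594 × 0.968 = 575
Band 4: 697 × 0.955 = 666
Band 5: 783 × 0.951 = 745
Band 6: 1959 × 0.966 = 1892
Population now: 0–14=227, 15–29=268, 30–44=575, 45–59=666, 60–74=745, 75–89=1892
Scenario A total after 2 periods: 4373
Scenario B projection —
Period 1.
Births: 720 × 0.462 = 333
Band 2: 610 × 0.974 = 594
Band 3: 720 × 0.968 = 697
Band 4: 820 × 0.955 = 783
Band 5: 2060 × 0.951 = 1959
Band 6: 360 × 0.966 = 348
Population now: 0–14=333, 15–29=594, 30–44=697, 45–59=783, 60–74=1959, 75–89=348
Period 2.
Births: 594 × 0.462 = 274
Band 2: 333 × 0.974 = 324
Band 3: 594 × 0.968 = 575
Band 4: 697 × 0.955 = 666
Band 5: 783 × 0.951 = 745
Band 6: 1959 × 0.966 = 1892
Population now: 0–14=274, 15–29=324, 30–44=575, 45–59=666, 60–74=745, 75–89=1892
Scenario B total after 2 periods: 4476
Difference B − A = 4476 − 4373 = 103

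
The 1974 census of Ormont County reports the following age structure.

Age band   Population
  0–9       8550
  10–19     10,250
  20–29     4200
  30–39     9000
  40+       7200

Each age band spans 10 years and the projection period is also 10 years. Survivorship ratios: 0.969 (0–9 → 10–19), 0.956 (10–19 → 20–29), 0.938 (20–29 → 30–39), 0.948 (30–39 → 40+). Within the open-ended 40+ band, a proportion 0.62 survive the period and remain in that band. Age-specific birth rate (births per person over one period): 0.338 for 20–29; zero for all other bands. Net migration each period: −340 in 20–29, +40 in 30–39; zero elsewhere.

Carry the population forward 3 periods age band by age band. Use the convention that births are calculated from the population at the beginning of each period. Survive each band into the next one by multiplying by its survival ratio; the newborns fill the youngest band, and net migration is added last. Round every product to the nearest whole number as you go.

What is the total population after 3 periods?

[period 1]
Births: 4200 * 0.338 = 1420
10–19: 8550 * 0.969 = 8285
20–29: 10250 * 0.956 = 9799
30–39: 4200 * 0.938 = 3940
40+: 9000 * 0.948 + 7200 * 0.62 = 8532 + 4464 = 12996
Net migration: 20–29 − 340 → 9459; 30–39 + 40 → 3980
Population now: 0–9=1420, 10–19=8285, 20–29=9459, 30–39=3980, 40+=12996
[period 2]
Births: 9459 * 0.338 = 3197
10–19: 1420 * 0.969 = 1376
20–29: 8285 * 0.956 = 7920
30–39: 9459 * 0.938 = 8873
40+: 3980 * 0.948 + 12996 * 0.62 = 3773 + 8058 = 11831
Net migration: 20–29 − 340 → 7580; 30–39 + 40 → 8913
Population now: 0–9=3197, 10–19=1376, 20–29=7580, 30–39=8913, 40+=11831
[period 3]
Births: 7580 * 0.338 = 2562
10–19: 3197 * 0.969 = 3098
20–29: 1376 * 0.956 = 1315
30–39: 7580 * 0.938 = 7110
40+: 8913 * 0.948 + 11831 * 0.62 = 8450 + 7335 = 15785
Net migration: 20–29 − 340 → 975; 30–39 + 40 → 7150
Population now: 0–9=2562, 10–19=3098, 20–29=975, 30–39=7150, 40+=15785
Total after period 3: 2562 + 3098 + 975 + 7150 + 15785 = 29570

29570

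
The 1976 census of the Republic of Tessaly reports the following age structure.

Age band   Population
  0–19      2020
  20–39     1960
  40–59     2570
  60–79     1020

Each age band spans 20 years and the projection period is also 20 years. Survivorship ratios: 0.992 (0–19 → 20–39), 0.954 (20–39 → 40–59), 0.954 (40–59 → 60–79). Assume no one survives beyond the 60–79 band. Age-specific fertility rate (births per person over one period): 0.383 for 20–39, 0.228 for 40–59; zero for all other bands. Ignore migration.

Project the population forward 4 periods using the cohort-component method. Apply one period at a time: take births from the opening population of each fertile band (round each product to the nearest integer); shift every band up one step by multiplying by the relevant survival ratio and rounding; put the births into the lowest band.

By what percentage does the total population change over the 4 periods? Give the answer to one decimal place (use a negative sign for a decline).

— Period 1 —
Births: 1960 × 0.383 = 751  |  2570 × 0.228 = 586 → total 1337
20–39: 2020 × 0.992 = 2004
40–59: 1960 × 0.954 = 1870
60–79: 2570 × 0.954 = 2452
Giving 1337 / 2004 / 1870 / 2452.
— Period 2 —
Births: 2004 × 0.383 = 768  |  1870 × 0.228 = 426 → total 1194
20–39: 1337 × 0.992 = 1326
40–59: 2004 × 0.954 = 1912
60–79: 1870 × 0.954 = 1784
Giving 1194 / 1326 / 1912 / 1784.
— Period 3 —
Births: 1326 × 0.383 = 508  |  1912 × 0.228 = 436 → total 944
20–39: 1194 × 0.992 = 1184
40–59: 1326 × 0.954 = 1265
60–79: 1912 × 0.954 = 1824
Giving 944 / 1184 / 1265 / 1824.
— Period 4 —
Births: 1184 × 0.383 = 453  |  1265 × 0.228 = 288 → total 741
20–39: 944 × 0.992 = 936
40–59: 1184 × 0.954 = 1130
60–79: 1265 × 0.954 = 1207
Giving 741 / 936 / 1130 / 1207.
Total: 7570 → 4014; change = -3556; percentage change = -47.0%

-47.0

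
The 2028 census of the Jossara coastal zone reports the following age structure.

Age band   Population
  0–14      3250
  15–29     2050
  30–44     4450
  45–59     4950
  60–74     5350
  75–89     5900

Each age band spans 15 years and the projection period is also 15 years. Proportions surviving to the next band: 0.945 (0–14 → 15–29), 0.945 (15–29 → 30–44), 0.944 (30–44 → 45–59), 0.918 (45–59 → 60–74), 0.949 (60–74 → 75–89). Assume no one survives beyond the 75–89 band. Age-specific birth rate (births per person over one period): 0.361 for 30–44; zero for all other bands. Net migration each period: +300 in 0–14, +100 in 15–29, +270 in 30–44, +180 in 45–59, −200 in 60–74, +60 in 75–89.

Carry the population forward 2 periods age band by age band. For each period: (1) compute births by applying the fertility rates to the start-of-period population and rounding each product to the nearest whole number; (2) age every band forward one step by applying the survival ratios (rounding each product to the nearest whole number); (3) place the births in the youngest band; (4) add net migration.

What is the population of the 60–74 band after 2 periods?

(Bands numbered youngest = 1 to oldest = 6.)
[period 1]
Births: 4450 * 0.361 = 1606
Band 2: 3250 * 0.945 = 3071
Band 3: 2050 * 0.945 = 1937
Band 4: 4450 * 0.944 = 4201
Band 5: 4950 * 0.918 = 4544
Band 6: 5350 * 0.949 = 5077
Net migration: Band 1 + 300 → 1906; Band 2 + 100 → 3171; Band 3 + 270 → 2207; Band 4 + 180 → 4381; Band 5 − 200 → 4344; Band 6 + 60 → 5137
End of period: [1906, 3171, 2207, 4381, 4344, 5137]
[period 2]
Births: 2207 * 0.361 = 797
Band 2: 1906 * 0.945 = 1801
Band 3: 3171 * 0.945 = 2997
Band 4: 2207 * 0.944 = 2083
Band 5: 4381 * 0.918 = 4022
Band 6: 4344 * 0.949 = 4122
Net migration: Band 1 + 300 → 1097; Band 2 + 100 → 1901; Band 3 + 270 → 3267; Band 4 + 180 → 2263; Band 5 − 200 → 3822; Band 6 + 60 → 4182
End of period: [1097, 1901, 3267, 2263, 3822, 4182]

3822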